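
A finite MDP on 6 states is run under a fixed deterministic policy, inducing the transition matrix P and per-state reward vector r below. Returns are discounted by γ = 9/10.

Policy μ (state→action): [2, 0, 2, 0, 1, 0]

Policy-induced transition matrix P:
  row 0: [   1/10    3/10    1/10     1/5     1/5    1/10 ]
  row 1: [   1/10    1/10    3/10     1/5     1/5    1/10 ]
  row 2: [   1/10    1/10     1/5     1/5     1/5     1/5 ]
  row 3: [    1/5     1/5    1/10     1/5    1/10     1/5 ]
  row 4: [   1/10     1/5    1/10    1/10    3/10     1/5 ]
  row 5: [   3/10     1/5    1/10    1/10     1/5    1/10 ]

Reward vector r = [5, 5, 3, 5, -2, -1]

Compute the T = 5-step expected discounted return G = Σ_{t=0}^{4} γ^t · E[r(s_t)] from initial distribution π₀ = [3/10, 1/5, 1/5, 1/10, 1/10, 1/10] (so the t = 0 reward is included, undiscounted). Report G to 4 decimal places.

t=0: π = [0.3000, 0.2000, 0.2000, 0.1000, 0.1000, 0.1000], E[r] = 3.3000, γ^t·E[r] = 3.300000, running G = 3.300000
t=1: π = [0.1300, 0.1900, 0.1600, 0.1800, 0.2000, 0.1400], E[r] = 2.4400, γ^t·E[r] = 2.196000, running G = 5.496000
t=2: π = [0.1460, 0.1780, 0.1540, 0.1660, 0.2020, 0.1540], E[r] = 2.3540, γ^t·E[r] = 1.906740, running G = 7.402740
t=3: π = [0.1474, 0.1814, 0.1510, 0.1644, 0.2036, 0.1522], E[r] = 2.3596, γ^t·E[r] = 1.720148, running G = 9.122888
t=4: π = [0.1469, 0.1815, 0.1514, 0.1644, 0.2039, 0.1519], E[r] = 2.3584, γ^t·E[r] = 1.547346, running G = 10.670235

G = 10.6702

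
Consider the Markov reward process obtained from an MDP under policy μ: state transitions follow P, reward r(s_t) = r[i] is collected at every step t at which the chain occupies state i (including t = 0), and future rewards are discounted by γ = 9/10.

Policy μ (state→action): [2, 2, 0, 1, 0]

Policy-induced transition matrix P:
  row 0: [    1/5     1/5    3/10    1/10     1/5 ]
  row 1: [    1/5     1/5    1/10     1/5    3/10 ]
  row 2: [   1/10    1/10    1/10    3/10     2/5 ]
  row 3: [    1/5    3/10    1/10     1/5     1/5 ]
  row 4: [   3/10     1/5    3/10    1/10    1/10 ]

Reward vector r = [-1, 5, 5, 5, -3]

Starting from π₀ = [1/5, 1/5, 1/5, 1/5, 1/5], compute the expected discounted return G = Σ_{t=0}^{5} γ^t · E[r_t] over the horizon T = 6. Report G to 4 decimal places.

G = 9.1902

t=0: π = [0.2000, 0.2000, 0.2000, 0.2000, 0.2000], E[r] = 2.2000, γ^t·E[r] = 2.200000, running G = 2.200000
t=1: π = [0.2000, 0.2000, 0.1800, 0.1800, 0.2400], E[r] = 1.8800, γ^t·E[r] = 1.692000, running G = 3.892000
t=2: π = [0.2060, 0.2000, 0.1880, 0.1740, 0.2320], E[r] = 1.9080, γ^t·E[r] = 1.545480, running G = 5.437480
t=3: π = [0.2044, 0.1986, 0.1876, 0.1750, 0.2344], E[r] = 1.8984, γ^t·E[r] = 1.383934, running G = 6.821414
t=4: π = [0.2047, 0.1987, 0.1878, 0.1749, 0.2339], E[r] = 1.9004, γ^t·E[r] = 1.246852, running G = 8.068266
t=5: π = [0.2046, 0.1987, 0.1877, 0.1749, 0.2340], E[r] = 1.9000, γ^t·E[r] = 1.121952, running G = 9.190218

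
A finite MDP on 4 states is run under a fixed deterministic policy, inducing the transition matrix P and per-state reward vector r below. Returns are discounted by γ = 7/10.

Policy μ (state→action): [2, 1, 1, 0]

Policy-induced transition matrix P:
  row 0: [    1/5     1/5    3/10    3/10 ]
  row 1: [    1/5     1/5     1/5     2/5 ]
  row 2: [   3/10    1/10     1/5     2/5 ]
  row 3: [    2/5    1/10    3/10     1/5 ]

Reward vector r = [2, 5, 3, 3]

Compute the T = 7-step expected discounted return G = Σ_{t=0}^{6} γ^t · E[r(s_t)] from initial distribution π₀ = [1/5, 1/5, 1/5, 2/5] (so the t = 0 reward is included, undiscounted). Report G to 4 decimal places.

G = 9.3619

t=0: π = [0.2000, 0.2000, 0.2000, 0.4000], E[r] = 3.2000, γ^t·E[r] = 3.200000, running G = 3.200000
t=1: π = [0.3000, 0.1400, 0.2600, 0.3000], E[r] = 2.9800, γ^t·E[r] = 2.086000, running G = 5.286000
t=2: π = [0.2860, 0.1440, 0.2600, 0.3100], E[r] = 3.0020, γ^t·E[r] = 1.470980, running G = 6.756980
t=3: π = [0.2880, 0.1430, 0.2596, 0.3094], E[r] = 2.9980, γ^t·E[r] = 1.028314, running G = 7.785294
t=4: π = [0.2878, 0.1431, 0.2597, 0.3093], E[r] = 2.9984, γ^t·E[r] = 0.719906, running G = 8.505200
t=5: π = [0.2878, 0.1431, 0.2597, 0.3094], E[r] = 2.9984, γ^t·E[r] = 0.503933, running G = 9.009133
t=6: π = [0.2878, 0.1431, 0.2597, 0.3093], E[r] = 2.9983, γ^t·E[r] = 0.352752, running G = 9.361885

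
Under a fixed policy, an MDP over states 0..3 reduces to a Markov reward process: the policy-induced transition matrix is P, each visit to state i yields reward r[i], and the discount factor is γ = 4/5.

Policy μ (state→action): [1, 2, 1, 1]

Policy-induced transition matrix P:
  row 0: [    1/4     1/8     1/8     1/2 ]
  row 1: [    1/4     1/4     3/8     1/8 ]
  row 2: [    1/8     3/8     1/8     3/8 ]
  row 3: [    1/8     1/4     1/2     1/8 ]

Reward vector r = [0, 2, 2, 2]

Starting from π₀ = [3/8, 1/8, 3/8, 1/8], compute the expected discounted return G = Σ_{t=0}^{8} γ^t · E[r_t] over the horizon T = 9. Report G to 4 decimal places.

t=0: π = [0.3750, 0.1250, 0.3750, 0.1250], E[r] = 1.2500, γ^t·E[r] = 1.250000, running G = 1.250000
t=1: π = [0.1875, 0.2500, 0.2031, 0.3594], E[r] = 1.6250, γ^t·E[r] = 1.300000, running G = 2.550000
t=2: π = [0.1797, 0.2520, 0.3223, 0.2461], E[r] = 1.6406, γ^t·E[r] = 1.050000, running G = 3.600000
t=3: π = [0.1790, 0.2678, 0.2803, 0.2729], E[r] = 1.6421, γ^t·E[r] = 0.840750, running G = 4.440750
t=4: π = [0.1808, 0.2627, 0.2943, 0.2622], E[r] = 1.6383, γ^t·E[r] = 0.671050, running G = 5.111800
t=5: π = [0.1804, 0.2642, 0.2890, 0.2664], E[r] = 1.6391, γ^t·E[r] = 0.537108, running G = 5.648908
t=6: π = [0.1806, 0.2636, 0.2909, 0.2649], E[r] = 1.6388, γ^t·E[r] = 0.429613, running G = 6.078521
t=7: π = [0.1805, 0.2638, 0.2902, 0.2655], E[r] = 1.6390, γ^t·E[r] = 0.343716, running G = 6.422236
t=8: π = [0.1805, 0.2637, 0.2905, 0.2653], E[r] = 1.6389, γ^t·E[r] = 0.274965, running G = 6.697202

G = 6.6972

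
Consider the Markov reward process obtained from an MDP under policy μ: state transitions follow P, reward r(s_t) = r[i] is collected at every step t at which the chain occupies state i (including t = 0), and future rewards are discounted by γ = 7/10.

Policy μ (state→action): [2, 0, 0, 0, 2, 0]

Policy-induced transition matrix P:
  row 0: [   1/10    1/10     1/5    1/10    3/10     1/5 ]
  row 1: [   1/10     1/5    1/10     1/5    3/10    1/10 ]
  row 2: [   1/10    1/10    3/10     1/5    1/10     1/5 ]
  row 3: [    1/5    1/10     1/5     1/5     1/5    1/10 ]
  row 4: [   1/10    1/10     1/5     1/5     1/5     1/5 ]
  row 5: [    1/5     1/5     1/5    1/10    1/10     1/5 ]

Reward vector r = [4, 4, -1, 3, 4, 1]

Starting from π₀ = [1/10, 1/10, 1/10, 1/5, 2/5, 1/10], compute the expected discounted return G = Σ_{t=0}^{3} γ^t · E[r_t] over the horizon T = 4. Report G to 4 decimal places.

t=0: π = [0.1000, 0.1000, 0.1000, 0.2000, 0.4000, 0.1000], E[r] = 3.0000, γ^t·E[r] = 3.000000, running G = 3.000000
t=1: π = [0.1300, 0.1200, 0.2000, 0.1800, 0.2000, 0.1700], E[r] = 2.3100, γ^t·E[r] = 1.617000, running G = 4.617000
t=2: π = [0.1350, 0.1290, 0.2080, 0.1700, 0.1880, 0.1700], E[r] = 2.2800, γ^t·E[r] = 1.117200, running G = 5.734200
t=3: π = [0.1340, 0.1299, 0.2079, 0.1695, 0.1886, 0.1701], E[r] = 2.2807, γ^t·E[r] = 0.782280, running G = 6.516480

G = 6.5165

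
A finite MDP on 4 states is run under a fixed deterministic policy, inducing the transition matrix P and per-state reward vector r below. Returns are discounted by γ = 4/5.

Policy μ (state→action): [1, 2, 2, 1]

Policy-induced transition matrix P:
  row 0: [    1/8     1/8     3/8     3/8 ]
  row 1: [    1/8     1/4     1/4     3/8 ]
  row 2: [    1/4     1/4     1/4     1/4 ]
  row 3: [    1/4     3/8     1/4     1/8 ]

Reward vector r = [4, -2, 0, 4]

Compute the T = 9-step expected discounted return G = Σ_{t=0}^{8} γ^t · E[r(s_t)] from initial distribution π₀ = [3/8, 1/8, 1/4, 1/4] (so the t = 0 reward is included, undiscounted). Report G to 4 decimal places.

G = 6.7705

t=0: π = [0.3750, 0.1250, 0.2500, 0.2500], E[r] = 2.2500, γ^t·E[r] = 2.250000, running G = 2.250000
t=1: π = [0.1875, 0.2344, 0.2969, 0.2813], E[r] = 1.4063, γ^t·E[r] = 1.125000, running G = 3.375000
t=2: π = [0.1973, 0.2617, 0.2734, 0.2676], E[r] = 1.3359, γ^t·E[r] = 0.855000, running G = 4.230000
t=3: π = [0.1926, 0.2588, 0.2747, 0.2739], E[r] = 1.3486, γ^t·E[r] = 0.690500, running G = 4.920500
t=4: π = [0.1936, 0.2602, 0.2741, 0.2722], E[r] = 1.3427, γ^t·E[r] = 0.549975, running G = 5.470475
t=5: π = [0.1933, 0.2598, 0.2742, 0.2727], E[r] = 1.3443, γ^t·E[r] = 0.440485, running G = 5.910960
t=6: π = [0.1934, 0.2599, 0.2742, 0.2726], E[r] = 1.3438, γ^t·E[r] = 0.352269, running G = 6.263229
t=7: π = [0.1933, 0.2599, 0.2742, 0.2726], E[r] = 1.3439, γ^t·E[r] = 0.281842, running G = 6.545071
t=8: π = [0.1933, 0.2599, 0.2742, 0.2726], E[r] = 1.3439, γ^t·E[r] = 0.225467, running G = 6.770538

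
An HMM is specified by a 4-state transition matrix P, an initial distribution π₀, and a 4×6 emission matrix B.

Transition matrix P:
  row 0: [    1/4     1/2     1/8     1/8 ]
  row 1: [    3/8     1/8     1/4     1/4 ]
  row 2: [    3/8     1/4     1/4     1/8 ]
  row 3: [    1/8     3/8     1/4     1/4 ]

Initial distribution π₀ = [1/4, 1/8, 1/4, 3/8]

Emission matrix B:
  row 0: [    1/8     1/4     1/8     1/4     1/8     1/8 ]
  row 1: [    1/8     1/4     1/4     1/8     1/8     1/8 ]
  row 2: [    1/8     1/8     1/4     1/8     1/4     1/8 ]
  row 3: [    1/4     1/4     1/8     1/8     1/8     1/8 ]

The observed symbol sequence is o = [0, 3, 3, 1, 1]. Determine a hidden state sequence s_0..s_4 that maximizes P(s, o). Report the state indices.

path = [3, 1, 0, 1, 0]

t=0: δ = [3.125e-02, 1.562e-02, 3.125e-02, 9.375e-02]  (obs o_0=0)
t=1: δ = [2.930e-03, 4.395e-03, 2.930e-03, 2.930e-03]  ψ = [2, 3, 3, 3]  (obs o_1=3)
t=2: δ = [4.120e-04, 1.831e-04, 1.373e-04, 1.373e-04]  ψ = [1, 0, 1, 1]  (obs o_2=3)
t=3: δ = [2.575e-05, 5.150e-05, 6.437e-06, 1.287e-05]  ψ = [0, 0, 0, 0]  (obs o_3=1)
t=4: δ = [4.828e-06, 3.219e-06, 1.609e-06, 3.219e-06]  ψ = [1, 0, 1, 1]  (obs o_4=1)
backtrack: best end state = 0; path = [3, 1, 0, 1, 0]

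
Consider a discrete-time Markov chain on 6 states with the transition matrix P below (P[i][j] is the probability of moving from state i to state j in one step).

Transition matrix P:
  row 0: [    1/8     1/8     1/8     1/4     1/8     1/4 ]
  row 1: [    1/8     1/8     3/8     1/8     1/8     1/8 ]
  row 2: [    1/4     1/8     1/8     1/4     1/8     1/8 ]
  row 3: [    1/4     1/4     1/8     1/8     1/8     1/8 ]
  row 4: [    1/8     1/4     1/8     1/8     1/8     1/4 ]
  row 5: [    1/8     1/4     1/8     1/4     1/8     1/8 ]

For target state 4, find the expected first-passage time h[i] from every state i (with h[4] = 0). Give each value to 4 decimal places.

First-step conditioning: h[4] = 0; for i ≠ 4, h[i] = 1 + Σ_k P[i][k]·h[k].
  h[0] = 1 + 1/8·h[0] + 1/8·h[1] + 1/8·h[2] + 1/4·h[3] + 1/4·h[5]
  h[1] = 1 + 1/8·h[0] + 1/8·h[1] + 3/8·h[2] + 1/8·h[3] + 1/8·h[5]
  h[2] = 1 + 1/4·h[0] + 1/8·h[1] + 1/8·h[2] + 1/4·h[3] + 1/8·h[5]
  h[3] = 1 + 1/4·h[0] + 1/4·h[1] + 1/8·h[2] + 1/8·h[3] + 1/8·h[5]
  h[5] = 1 + 1/8·h[0] + 1/4·h[1] + 1/8·h[2] + 1/4·h[3] + 1/8·h[5]
Solving the 5×5 linear system over states ≠ 4 gives exactly h = [8, 8, 8, 8, 0, 8] (h[4] = 0 is the target).

h = [8.0000, 8.0000, 8.0000, 8.0000, 0.0000, 8.0000]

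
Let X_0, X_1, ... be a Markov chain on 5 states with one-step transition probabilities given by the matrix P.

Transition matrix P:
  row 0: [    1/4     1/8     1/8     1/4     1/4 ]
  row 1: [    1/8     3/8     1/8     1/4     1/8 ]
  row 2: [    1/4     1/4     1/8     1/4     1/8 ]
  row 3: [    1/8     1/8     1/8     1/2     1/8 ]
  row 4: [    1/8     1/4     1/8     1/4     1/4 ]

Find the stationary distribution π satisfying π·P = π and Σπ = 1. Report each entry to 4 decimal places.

Balance equations π_j = Σ_i π_i·P[i][j]:
  π_0 = 1/4·π_0 + 1/8·π_1 + 1/4·π_2 + 1/8·π_3 + 1/8·π_4
  π_1 = 1/8·π_0 + 3/8·π_1 + 1/4·π_2 + 1/8·π_3 + 1/4·π_4
  π_2 = 1/8·π_0 + 1/8·π_1 + 1/8·π_2 + 1/8·π_3 + 1/8·π_4
  π_3 = 1/4·π_0 + 1/4·π_1 + 1/4·π_2 + 1/2·π_3 + 1/4·π_4
  normalize: π_0 + π_1 + π_2 + π_3 + π_4 = 1
Solving the linear system gives exactly π = [9/56, 253/1176, 1/8, 1/3, 65/392].

π = [0.1607, 0.2151, 0.1250, 0.3333, 0.1658]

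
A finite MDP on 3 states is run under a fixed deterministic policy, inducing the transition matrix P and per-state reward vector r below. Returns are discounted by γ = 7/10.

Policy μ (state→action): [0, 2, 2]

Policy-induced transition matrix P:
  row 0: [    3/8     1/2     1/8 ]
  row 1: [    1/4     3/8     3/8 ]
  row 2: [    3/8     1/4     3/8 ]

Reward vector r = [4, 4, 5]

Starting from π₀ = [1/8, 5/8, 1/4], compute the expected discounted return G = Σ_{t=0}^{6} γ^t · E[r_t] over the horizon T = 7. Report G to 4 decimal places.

t=0: π = [0.1250, 0.6250, 0.2500], E[r] = 4.2500, γ^t·E[r] = 4.250000, running G = 4.250000
t=1: π = [0.2969, 0.3594, 0.3438], E[r] = 4.3438, γ^t·E[r] = 3.040625, running G = 7.290625
t=2: π = [0.3301, 0.3691, 0.3008], E[r] = 4.3008, γ^t·E[r] = 2.107383, running G = 9.398008
t=3: π = [0.3289, 0.3787, 0.2925], E[r] = 4.2925, γ^t·E[r] = 1.472321, running G = 10.870329
t=4: π = [0.3277, 0.3795, 0.2928], E[r] = 4.2928, γ^t·E[r] = 1.030698, running G = 11.901026
t=5: π = [0.3276, 0.3794, 0.2931], E[r] = 4.2931, γ^t·E[r] = 0.721538, running G = 12.622565
t=6: π = [0.3276, 0.3793, 0.2931], E[r] = 4.2931, γ^t·E[r] = 0.505080, running G = 13.127645

G = 13.1276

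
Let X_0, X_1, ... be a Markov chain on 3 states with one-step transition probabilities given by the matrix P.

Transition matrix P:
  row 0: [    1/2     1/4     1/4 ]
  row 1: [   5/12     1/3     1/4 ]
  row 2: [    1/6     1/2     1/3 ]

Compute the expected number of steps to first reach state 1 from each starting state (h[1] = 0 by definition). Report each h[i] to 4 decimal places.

First-step conditioning: h[1] = 0; for i ≠ 1, h[i] = 1 + Σ_k P[i][k]·h[k].
  h[0] = 1 + 1/2·h[0] + 1/4·h[2]
  h[2] = 1 + 1/6·h[0] + 1/3·h[2]
Solving the 2×2 linear system over states ≠ 1 gives exactly h = [22/7, 0, 16/7] (h[1] = 0 is the target).

h = [3.1429, 0.0000, 2.2857]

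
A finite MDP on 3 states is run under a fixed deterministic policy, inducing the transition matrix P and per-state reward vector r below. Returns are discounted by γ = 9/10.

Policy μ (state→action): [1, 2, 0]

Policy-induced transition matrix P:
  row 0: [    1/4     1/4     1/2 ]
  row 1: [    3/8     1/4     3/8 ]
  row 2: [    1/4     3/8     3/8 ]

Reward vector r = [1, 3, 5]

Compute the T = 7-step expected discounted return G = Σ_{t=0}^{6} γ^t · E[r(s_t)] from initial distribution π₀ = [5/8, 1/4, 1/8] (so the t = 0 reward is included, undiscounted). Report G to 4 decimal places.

t=0: π = [0.6250, 0.2500, 0.1250], E[r] = 2.0000, γ^t·E[r] = 2.000000, running G = 2.000000
t=1: π = [0.2813, 0.2656, 0.4531], E[r] = 3.3438, γ^t·E[r] = 3.009375, running G = 5.009375
t=2: π = [0.2832, 0.3066, 0.4102], E[r] = 3.2539, γ^t·E[r] = 2.635664, running G = 7.645039
t=3: π = [0.2883, 0.3013, 0.4104], E[r] = 3.2441, γ^t·E[r] = 2.364979, running G = 10.010018
t=4: π = [0.2877, 0.3013, 0.4110], E[r] = 3.2468, γ^t·E[r] = 2.130203, running G = 12.140220
t=5: π = [0.2877, 0.3014, 0.4110], E[r] = 3.2466, γ^t·E[r] = 1.917079, running G = 14.057299
t=6: π = [0.2877, 0.3014, 0.4110], E[r] = 3.2466, γ^t·E[r] = 1.725361, running G = 15.782660

G = 15.7827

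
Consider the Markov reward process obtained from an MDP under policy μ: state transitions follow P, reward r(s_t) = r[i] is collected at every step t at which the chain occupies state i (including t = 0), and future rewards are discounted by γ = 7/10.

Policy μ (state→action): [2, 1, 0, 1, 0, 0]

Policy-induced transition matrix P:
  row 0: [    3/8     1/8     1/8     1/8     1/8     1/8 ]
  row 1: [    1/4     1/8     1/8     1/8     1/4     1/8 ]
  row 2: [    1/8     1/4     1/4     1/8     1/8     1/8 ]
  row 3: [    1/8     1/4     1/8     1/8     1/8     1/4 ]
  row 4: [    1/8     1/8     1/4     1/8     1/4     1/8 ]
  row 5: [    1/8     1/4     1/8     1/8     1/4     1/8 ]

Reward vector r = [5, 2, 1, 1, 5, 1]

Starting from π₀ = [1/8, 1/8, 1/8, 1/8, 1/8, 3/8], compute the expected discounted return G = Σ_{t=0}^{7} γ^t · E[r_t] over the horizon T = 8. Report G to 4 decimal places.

t=0: π = [0.1250, 0.1250, 0.1250, 0.1250, 0.1250, 0.3750], E[r] = 2.1250, γ^t·E[r] = 2.125000, running G = 2.125000
t=1: π = [0.1719, 0.2031, 0.1563, 0.1250, 0.2031, 0.1406], E[r] = 2.7031, γ^t·E[r] = 1.892188, running G = 4.017188
t=2: π = [0.1934, 0.1777, 0.1699, 0.1250, 0.1934, 0.1406], E[r] = 2.7246, γ^t·E[r] = 1.335059, running G = 5.352246
t=3: π = [0.1956, 0.1794, 0.1704, 0.1250, 0.1890, 0.1406], E[r] = 2.7175, γ^t·E[r] = 0.932113, running G = 6.284359
t=4: π = [0.1963, 0.1795, 0.1699, 0.1250, 0.1886, 0.1406], E[r] = 2.7193, γ^t·E[r] = 0.652904, running G = 6.937262
t=5: π = [0.1965, 0.1794, 0.1698, 0.1250, 0.1886, 0.1406], E[r] = 2.7199, γ^t·E[r] = 0.457133, running G = 7.394395
t=6: π = [0.1966, 0.1794, 0.1698, 0.1250, 0.1886, 0.1406], E[r] = 2.7200, γ^t·E[r] = 0.320005, running G = 7.714401
t=7: π = [0.1966, 0.1794, 0.1698, 0.1250, 0.1886, 0.1406], E[r] = 2.7200, γ^t·E[r] = 0.224006, running G = 7.938406

G = 7.9384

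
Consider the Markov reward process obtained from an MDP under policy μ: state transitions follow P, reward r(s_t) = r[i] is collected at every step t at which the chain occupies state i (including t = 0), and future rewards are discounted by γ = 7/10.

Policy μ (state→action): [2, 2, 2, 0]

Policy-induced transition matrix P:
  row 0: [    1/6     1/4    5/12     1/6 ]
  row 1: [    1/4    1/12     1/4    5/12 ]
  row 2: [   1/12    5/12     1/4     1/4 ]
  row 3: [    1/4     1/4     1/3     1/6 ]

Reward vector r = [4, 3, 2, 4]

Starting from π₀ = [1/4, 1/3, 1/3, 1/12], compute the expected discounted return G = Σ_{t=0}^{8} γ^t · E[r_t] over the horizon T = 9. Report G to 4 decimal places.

G = 9.9105

t=0: π = [0.2500, 0.3333, 0.3333, 0.0833], E[r] = 3.0000, γ^t·E[r] = 3.000000, running G = 3.000000
t=1: π = [0.1736, 0.2500, 0.2986, 0.2778], E[r] = 3.1528, γ^t·E[r] = 2.206944, running G = 5.206944
t=2: π = [0.1858, 0.2581, 0.3021, 0.2541], E[r] = 3.1377, γ^t·E[r] = 1.537488, running G = 6.744433
t=3: π = [0.1842, 0.2573, 0.3021, 0.2564], E[r] = 3.1384, γ^t·E[r] = 1.076473, running G = 7.820906
t=4: π = [0.1843, 0.2575, 0.3021, 0.2562], E[r] = 3.1384, γ^t·E[r] = 0.753533, running G = 8.574440
t=5: π = [0.1843, 0.2574, 0.3021, 0.2562], E[r] = 3.1384, γ^t·E[r] = 0.527478, running G = 9.101917
t=6: π = [0.1843, 0.2574, 0.3021, 0.2562], E[r] = 3.1384, γ^t·E[r] = 0.369233, running G = 9.471150
t=7: π = [0.1843, 0.2574, 0.3021, 0.2562], E[r] = 3.1384, γ^t·E[r] = 0.258463, running G = 9.729613
t=8: π = [0.1843, 0.2574, 0.3021, 0.2562], E[r] = 3.1384, γ^t·E[r] = 0.180924, running G = 9.910538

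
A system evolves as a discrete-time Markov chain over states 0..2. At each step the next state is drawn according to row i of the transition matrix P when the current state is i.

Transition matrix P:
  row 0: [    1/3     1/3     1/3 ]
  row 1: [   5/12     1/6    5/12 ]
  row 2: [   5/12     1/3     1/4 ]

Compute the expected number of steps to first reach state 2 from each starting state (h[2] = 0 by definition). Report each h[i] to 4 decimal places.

First-step conditioning: h[2] = 0; for i ≠ 2, h[i] = 1 + Σ_k P[i][k]·h[k].
  h[0] = 1 + 1/3·h[0] + 1/3·h[1]
  h[1] = 1 + 5/12·h[0] + 1/6·h[1]
Solving the 2×2 linear system over states ≠ 2 gives exactly h = [14/5, 13/5, 0] (h[2] = 0 is the target).

h = [2.8000, 2.6000, 0.0000]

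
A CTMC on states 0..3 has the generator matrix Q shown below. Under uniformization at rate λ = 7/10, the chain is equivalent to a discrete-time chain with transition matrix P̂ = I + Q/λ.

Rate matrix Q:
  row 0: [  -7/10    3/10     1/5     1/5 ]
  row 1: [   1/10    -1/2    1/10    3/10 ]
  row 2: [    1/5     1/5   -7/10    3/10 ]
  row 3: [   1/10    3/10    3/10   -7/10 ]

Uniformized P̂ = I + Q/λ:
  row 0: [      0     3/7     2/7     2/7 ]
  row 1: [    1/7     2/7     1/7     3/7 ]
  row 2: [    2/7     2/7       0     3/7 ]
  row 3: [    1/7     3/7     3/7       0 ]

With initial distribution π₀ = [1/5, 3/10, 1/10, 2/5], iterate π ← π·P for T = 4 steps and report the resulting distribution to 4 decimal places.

π = [0.1546, 0.3454, 0.2087, 0.2913]

t=0: π = [0.2000, 0.3000, 0.1000, 0.4000]
t=1: π = [0.1286, 0.3714, 0.2714, 0.2286]
t=2: π = [0.1633, 0.3367, 0.1878, 0.3122]
t=3: π = [0.1464, 0.3536, 0.2286, 0.2714]
t=4: π = [0.1546, 0.3454, 0.2087, 0.2913]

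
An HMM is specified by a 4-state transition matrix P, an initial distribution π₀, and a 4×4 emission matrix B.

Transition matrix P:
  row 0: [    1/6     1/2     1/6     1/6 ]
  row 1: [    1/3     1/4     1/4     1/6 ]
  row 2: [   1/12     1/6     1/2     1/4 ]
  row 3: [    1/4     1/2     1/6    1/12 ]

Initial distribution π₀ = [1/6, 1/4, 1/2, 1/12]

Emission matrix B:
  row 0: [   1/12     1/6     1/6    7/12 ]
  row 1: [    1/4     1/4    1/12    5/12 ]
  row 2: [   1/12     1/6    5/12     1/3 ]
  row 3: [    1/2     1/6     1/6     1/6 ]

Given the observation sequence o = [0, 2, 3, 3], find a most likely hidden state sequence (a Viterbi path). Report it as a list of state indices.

path = [2, 2, 2, 2]

t=0: δ = [1.389e-02, 6.250e-02, 4.167e-02, 4.167e-02]  (obs o_0=0)
t=1: δ = [3.472e-03, 1.736e-03, 8.681e-03, 1.736e-03]  ψ = [1, 3, 2, 1]  (obs o_1=2)
t=2: δ = [4.220e-04, 7.234e-04, 1.447e-03, 3.617e-04]  ψ = [2, 0, 2, 2]  (obs o_2=3)
t=3: δ = [1.407e-04, 1.005e-04, 2.411e-04, 6.028e-05]  ψ = [1, 2, 2, 2]  (obs o_3=3)
backtrack: best end state = 2; path = [2, 2, 2, 2]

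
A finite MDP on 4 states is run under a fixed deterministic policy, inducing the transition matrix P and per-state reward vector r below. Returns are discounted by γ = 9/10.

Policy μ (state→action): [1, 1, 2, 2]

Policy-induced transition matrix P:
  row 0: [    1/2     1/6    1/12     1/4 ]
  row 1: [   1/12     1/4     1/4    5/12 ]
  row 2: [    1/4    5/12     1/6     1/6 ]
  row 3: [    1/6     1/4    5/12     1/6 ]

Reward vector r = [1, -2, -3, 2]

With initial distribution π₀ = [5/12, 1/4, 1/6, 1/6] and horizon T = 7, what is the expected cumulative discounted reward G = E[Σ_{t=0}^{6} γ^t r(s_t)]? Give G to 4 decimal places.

G = -2.0020

t=0: π = [0.4167, 0.2500, 0.1667, 0.1667], E[r] = -0.2500, γ^t·E[r] = -0.250000, running G = -0.250000
t=1: π = [0.2986, 0.2431, 0.1944, 0.2639], E[r] = -0.2431, γ^t·E[r] = -0.218750, running G = -0.468750
t=2: π = [0.2622, 0.2575, 0.2280, 0.2523], E[r] = -0.4323, γ^t·E[r] = -0.350156, running G = -0.818906
t=3: π = [0.2516, 0.2662, 0.2294, 0.2529], E[r] = -0.4630, γ^t·E[r] = -0.337535, running G = -1.156441
t=4: π = [0.2475, 0.2673, 0.2311, 0.2542], E[r] = -0.4720, γ^t·E[r] = -0.309696, running G = -1.466137
t=5: π = [0.2461, 0.2679, 0.2319, 0.2541], E[r] = -0.4770, γ^t·E[r] = -0.281675, running G = -1.747812
t=6: π = [0.2457, 0.2681, 0.2320, 0.2542], E[r] = -0.4783, γ^t·E[r] = -0.254169, running G = -2.001981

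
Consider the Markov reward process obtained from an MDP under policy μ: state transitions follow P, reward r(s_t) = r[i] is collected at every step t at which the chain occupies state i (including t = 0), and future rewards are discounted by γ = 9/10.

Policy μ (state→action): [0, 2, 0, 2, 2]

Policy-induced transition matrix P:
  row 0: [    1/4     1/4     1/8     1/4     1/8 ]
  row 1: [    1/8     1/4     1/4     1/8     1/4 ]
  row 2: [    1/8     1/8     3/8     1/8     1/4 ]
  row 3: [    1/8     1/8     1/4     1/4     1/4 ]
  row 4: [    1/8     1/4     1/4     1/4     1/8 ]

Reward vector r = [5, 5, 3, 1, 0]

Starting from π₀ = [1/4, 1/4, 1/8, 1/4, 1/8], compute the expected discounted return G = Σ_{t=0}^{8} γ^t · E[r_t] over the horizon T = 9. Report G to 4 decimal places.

t=0: π = [0.2500, 0.2500, 0.1250, 0.2500, 0.1250], E[r] = 3.1250, γ^t·E[r] = 3.125000, running G = 3.125000
t=1: π = [0.1563, 0.2031, 0.2344, 0.2031, 0.2031], E[r] = 2.7031, γ^t·E[r] = 2.432813, running G = 5.557813
t=2: π = [0.1445, 0.1953, 0.2598, 0.1953, 0.2051], E[r] = 2.6738, γ^t·E[r] = 2.165801, running G = 7.723613
t=3: π = [0.1431, 0.1931, 0.2644, 0.1931, 0.2063], E[r] = 2.6672, γ^t·E[r] = 1.944415, running G = 9.668029
t=4: π = [0.1429, 0.1928, 0.2652, 0.1928, 0.2063], E[r] = 2.6668, γ^t·E[r] = 1.749673, running G = 11.417702
t=5: π = [0.1429, 0.1928, 0.2653, 0.1928, 0.2063], E[r] = 2.6667, γ^t·E[r] = 1.574645, running G = 12.992347
t=6: π = [0.1429, 0.1927, 0.2653, 0.1927, 0.2063], E[r] = 2.6667, γ^t·E[r] = 1.417177, running G = 14.409524
t=7: π = [0.1429, 0.1927, 0.2653, 0.1927, 0.2063], E[r] = 2.6667, γ^t·E[r] = 1.275458, running G = 15.684983
t=8: π = [0.1429, 0.1927, 0.2653, 0.1927, 0.2063], E[r] = 2.6667, γ^t·E[r] = 1.147913, running G = 16.832895

G = 16.8329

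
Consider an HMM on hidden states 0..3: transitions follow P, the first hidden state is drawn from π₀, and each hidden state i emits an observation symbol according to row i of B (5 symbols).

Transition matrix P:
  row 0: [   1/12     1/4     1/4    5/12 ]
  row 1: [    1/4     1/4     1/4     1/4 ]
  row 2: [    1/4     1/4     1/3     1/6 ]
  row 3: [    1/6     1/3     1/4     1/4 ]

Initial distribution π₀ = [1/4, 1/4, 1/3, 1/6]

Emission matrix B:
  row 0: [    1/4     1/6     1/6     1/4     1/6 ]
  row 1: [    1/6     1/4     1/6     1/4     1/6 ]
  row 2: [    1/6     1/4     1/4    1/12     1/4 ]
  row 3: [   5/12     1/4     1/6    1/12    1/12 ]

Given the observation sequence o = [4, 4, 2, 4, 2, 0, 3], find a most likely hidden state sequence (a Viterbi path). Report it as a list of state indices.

path = [2, 2, 2, 2, 0, 3, 1]

t=0: δ = [4.167e-02, 4.167e-02, 8.333e-02, 1.389e-02]  (obs o_0=4)
t=1: δ = [3.472e-03, 3.472e-03, 6.944e-03, 1.447e-03]  ψ = [2, 2, 2, 0]  (obs o_1=4)
t=2: δ = [2.894e-04, 2.894e-04, 5.787e-04, 2.411e-04]  ψ = [2, 2, 2, 0]  (obs o_2=2)
t=3: δ = [2.411e-05, 2.411e-05, 4.823e-05, 1.005e-05]  ψ = [2, 2, 2, 0]  (obs o_3=4)
t=4: δ = [2.009e-06, 2.009e-06, 4.019e-06, 1.674e-06]  ψ = [2, 2, 2, 0]  (obs o_4=2)
t=5: δ = [2.512e-07, 1.674e-07, 2.233e-07, 3.489e-07]  ψ = [2, 2, 2, 0]  (obs o_5=0)
t=6: δ = [1.454e-08, 2.907e-08, 7.268e-09, 8.721e-09]  ψ = [3, 3, 3, 0]  (obs o_6=3)
backtrack: best end state = 1; path = [2, 2, 2, 2, 0, 3, 1]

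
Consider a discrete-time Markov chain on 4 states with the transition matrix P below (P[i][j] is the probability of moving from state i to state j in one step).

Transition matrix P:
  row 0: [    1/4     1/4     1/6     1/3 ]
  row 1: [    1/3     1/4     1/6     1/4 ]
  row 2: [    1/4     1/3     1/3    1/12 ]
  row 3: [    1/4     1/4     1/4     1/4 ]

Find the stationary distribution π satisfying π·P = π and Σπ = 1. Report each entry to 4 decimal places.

π = [0.2724, 0.2686, 0.2235, 0.2354]

Balance equations π_j = Σ_i π_i·P[i][j]:
  π_0 = 1/4·π_0 + 1/3·π_1 + 1/4·π_2 + 1/4·π_3
  π_1 = 1/4·π_0 + 1/4·π_1 + 1/3·π_2 + 1/4·π_3
  π_2 = 1/6·π_0 + 1/6·π_1 + 1/3·π_2 + 1/4·π_3
  normalize: π_0 + π_1 + π_2 + π_3 = 1
Solving the linear system gives exactly π = [435/1597, 429/1597, 357/1597, 376/1597].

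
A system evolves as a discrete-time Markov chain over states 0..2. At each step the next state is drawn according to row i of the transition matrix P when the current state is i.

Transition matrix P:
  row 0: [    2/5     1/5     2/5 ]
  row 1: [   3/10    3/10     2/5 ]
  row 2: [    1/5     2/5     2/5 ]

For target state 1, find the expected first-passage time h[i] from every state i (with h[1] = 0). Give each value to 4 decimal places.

h = [3.5714, 0.0000, 2.8571]

First-step conditioning: h[1] = 0; for i ≠ 1, h[i] = 1 + Σ_k P[i][k]·h[k].
  h[0] = 1 + 2/5·h[0] + 2/5·h[2]
  h[2] = 1 + 1/5·h[0] + 2/5·h[2]
Solving the 2×2 linear system over states ≠ 1 gives exactly h = [25/7, 0, 20/7] (h[1] = 0 is the target).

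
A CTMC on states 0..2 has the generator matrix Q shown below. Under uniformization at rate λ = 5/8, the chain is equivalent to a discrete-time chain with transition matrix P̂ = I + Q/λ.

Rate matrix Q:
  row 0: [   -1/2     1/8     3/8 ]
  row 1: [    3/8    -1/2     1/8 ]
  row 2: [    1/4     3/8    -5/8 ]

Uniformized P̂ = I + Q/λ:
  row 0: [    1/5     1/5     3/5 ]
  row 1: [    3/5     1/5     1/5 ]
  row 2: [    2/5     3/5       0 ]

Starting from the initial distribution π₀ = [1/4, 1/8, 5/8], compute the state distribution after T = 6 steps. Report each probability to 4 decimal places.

π = [0.3858, 0.3195, 0.2946]

t=0: π = [0.2500, 0.1250, 0.6250]
t=1: π = [0.3750, 0.4500, 0.1750]
t=2: π = [0.4150, 0.2700, 0.3150]
t=3: π = [0.3710, 0.3260, 0.3030]
t=4: π = [0.3910, 0.3212, 0.2878]
t=5: π = [0.3860, 0.3151, 0.2988]
t=6: π = [0.3858, 0.3195, 0.2946]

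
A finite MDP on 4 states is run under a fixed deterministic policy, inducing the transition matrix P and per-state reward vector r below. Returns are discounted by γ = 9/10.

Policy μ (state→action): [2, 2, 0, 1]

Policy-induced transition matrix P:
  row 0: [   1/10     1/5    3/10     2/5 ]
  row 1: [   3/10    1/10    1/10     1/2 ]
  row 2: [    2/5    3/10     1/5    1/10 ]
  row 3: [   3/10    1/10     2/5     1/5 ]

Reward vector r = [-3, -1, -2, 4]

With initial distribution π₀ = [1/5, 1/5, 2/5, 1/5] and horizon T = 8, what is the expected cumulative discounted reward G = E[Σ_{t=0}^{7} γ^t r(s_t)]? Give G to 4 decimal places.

t=0: π = [0.2000, 0.2000, 0.4000, 0.2000], E[r] = -0.8000, γ^t·E[r] = -0.800000, running G = -0.800000
t=1: π = [0.3000, 0.2000, 0.2400, 0.2600], E[r] = -0.5400, γ^t·E[r] = -0.486000, running G = -1.286000
t=2: π = [0.2640, 0.1780, 0.2620, 0.2960], E[r] = -0.3100, γ^t·E[r] = -0.251100, running G = -1.537100
t=3: π = [0.2734, 0.1788, 0.2678, 0.2800], E[r] = -0.4146, γ^t·E[r] = -0.302243, running G = -1.839343
t=4: π = [0.2721, 0.1809, 0.2655, 0.2815], E[r] = -0.4020, γ^t·E[r] = -0.263726, running G = -2.103069
t=5: π = [0.2721, 0.1803, 0.2654, 0.2821], E[r] = -0.3990, γ^t·E[r] = -0.235582, running G = -2.338651
t=6: π = [0.2721, 0.1803, 0.2656, 0.2820], E[r] = -0.4000, γ^t·E[r] = -0.212567, running G = -2.551218
t=7: π = [0.2721, 0.1803, 0.2656, 0.2820], E[r] = -0.4001, γ^t·E[r] = -0.191363, running G = -2.742581

G = -2.7426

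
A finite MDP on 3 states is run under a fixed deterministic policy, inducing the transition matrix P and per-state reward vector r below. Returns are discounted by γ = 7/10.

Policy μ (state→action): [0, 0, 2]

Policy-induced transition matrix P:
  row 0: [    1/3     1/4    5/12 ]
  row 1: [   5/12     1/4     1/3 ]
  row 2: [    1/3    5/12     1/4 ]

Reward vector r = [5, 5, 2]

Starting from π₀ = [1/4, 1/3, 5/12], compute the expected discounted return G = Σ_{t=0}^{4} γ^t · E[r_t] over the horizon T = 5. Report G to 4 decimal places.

t=0: π = [0.2500, 0.3333, 0.4167], E[r] = 3.7500, γ^t·E[r] = 3.750000, running G = 3.750000
t=1: π = [0.3611, 0.3194, 0.3194], E[r] = 4.0417, γ^t·E[r] = 2.829167, running G = 6.579167
t=2: π = [0.3600, 0.3032, 0.3368], E[r] = 3.9896, γ^t·E[r] = 1.954896, running G = 8.534063
t=3: π = [0.3586, 0.3061, 0.3353], E[r] = 3.9942, γ^t·E[r] = 1.370015, running G = 9.904078
t=4: π = [0.3588, 0.3059, 0.3353], E[r] = 3.9942, γ^t·E[r] = 0.958999, running G = 10.863076

G = 10.8631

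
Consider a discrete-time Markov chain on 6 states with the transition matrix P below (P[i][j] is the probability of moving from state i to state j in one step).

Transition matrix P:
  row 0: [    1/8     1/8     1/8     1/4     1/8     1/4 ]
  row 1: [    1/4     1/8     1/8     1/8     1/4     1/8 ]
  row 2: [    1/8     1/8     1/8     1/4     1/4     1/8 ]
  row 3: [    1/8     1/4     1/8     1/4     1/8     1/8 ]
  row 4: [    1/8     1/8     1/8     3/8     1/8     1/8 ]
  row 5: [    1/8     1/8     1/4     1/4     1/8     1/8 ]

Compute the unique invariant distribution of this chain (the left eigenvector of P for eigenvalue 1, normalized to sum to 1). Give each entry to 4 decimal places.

π = [0.1445, 0.1563, 0.1429, 0.2508, 0.1624, 0.1431]

Balance equations π_j = Σ_i π_i·P[i][j]:
  π_0 = 1/8·π_0 + 1/4·π_1 + 1/8·π_2 + 1/8·π_3 + 1/8·π_4 + 1/8·π_5
  π_1 = 1/8·π_0 + 1/8·π_1 + 1/8·π_2 + 1/4·π_3 + 1/8·π_4 + 1/8·π_5
  π_2 = 1/8·π_0 + 1/8·π_1 + 1/8·π_2 + 1/8·π_3 + 1/8·π_4 + 1/4·π_5
  π_3 = 1/4·π_0 + 1/8·π_1 + 1/4·π_2 + 1/4·π_3 + 3/8·π_4 + 1/4·π_5
  π_4 = 1/8·π_0 + 1/4·π_1 + 1/4·π_2 + 1/8·π_3 + 1/8·π_4 + 1/8·π_5
  normalize: π_0 + π_1 + π_2 + π_3 + π_4 + π_5 = 1
Solving the linear system gives exactly π = [5487/37961, 5935/37961, 5424/37961, 9519/37961, 6165/37961, 5431/37961].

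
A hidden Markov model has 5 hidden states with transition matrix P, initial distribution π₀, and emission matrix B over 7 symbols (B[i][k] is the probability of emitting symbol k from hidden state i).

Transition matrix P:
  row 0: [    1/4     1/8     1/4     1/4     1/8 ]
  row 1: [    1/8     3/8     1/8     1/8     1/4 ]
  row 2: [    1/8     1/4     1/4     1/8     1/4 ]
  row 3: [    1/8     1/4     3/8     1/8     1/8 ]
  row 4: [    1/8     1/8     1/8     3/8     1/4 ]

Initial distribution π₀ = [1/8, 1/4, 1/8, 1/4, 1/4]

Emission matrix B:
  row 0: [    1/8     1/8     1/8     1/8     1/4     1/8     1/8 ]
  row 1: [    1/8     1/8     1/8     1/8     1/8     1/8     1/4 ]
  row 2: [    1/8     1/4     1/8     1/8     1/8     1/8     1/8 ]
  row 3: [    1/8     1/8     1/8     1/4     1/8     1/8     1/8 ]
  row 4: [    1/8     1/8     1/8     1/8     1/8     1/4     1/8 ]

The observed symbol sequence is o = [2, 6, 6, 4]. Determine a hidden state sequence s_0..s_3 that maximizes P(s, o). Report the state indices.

t=0: δ = [1.562e-02, 3.125e-02, 1.562e-02, 3.125e-02, 3.125e-02]  (obs o_0=2)
t=1: δ = [4.883e-04, 2.930e-03, 1.465e-03, 1.465e-03, 9.766e-04]  ψ = [0, 1, 3, 4, 1]  (obs o_1=6)
t=2: δ = [4.578e-05, 2.747e-04, 6.866e-05, 4.578e-05, 9.155e-05]  ψ = [1, 1, 3, 1, 1]  (obs o_2=6)
t=3: δ = [8.583e-06, 1.287e-05, 4.292e-06, 4.292e-06, 8.583e-06]  ψ = [1, 1, 1, 1, 1]  (obs o_3=4)
backtrack: best end state = 1; path = [1, 1, 1, 1]

path = [1, 1, 1, 1]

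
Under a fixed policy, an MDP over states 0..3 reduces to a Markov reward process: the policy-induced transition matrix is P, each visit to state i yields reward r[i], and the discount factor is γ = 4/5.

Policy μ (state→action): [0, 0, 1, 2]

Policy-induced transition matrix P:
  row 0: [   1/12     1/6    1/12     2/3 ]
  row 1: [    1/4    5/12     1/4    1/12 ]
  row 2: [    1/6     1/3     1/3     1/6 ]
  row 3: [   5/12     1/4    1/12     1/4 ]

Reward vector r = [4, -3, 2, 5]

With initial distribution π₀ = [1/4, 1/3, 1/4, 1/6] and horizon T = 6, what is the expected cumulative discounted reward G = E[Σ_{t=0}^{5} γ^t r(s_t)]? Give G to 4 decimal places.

t=0: π = [0.2500, 0.3333, 0.2500, 0.1667], E[r] = 1.3333, γ^t·E[r] = 1.333333, running G = 1.333333
t=1: π = [0.2153, 0.3056, 0.2014, 0.2778], E[r] = 1.7361, γ^t·E[r] = 1.388889, running G = 2.722222
t=2: π = [0.2436, 0.2998, 0.1846, 0.2720], E[r] = 1.8044, γ^t·E[r] = 1.154815, running G = 3.877037
t=3: π = [0.2393, 0.2950, 0.1794, 0.2862], E[r] = 1.8620, γ^t·E[r] = 0.953333, running G = 4.830370
t=4: π = [0.2429, 0.2942, 0.1774, 0.2856], E[r] = 1.8716, γ^t·E[r] = 0.766601, running G = 5.596971
t=5: π = [0.2423, 0.2936, 0.1767, 0.2874], E[r] = 1.8789, γ^t·E[r] = 0.615694, running G = 6.212665

G = 6.2127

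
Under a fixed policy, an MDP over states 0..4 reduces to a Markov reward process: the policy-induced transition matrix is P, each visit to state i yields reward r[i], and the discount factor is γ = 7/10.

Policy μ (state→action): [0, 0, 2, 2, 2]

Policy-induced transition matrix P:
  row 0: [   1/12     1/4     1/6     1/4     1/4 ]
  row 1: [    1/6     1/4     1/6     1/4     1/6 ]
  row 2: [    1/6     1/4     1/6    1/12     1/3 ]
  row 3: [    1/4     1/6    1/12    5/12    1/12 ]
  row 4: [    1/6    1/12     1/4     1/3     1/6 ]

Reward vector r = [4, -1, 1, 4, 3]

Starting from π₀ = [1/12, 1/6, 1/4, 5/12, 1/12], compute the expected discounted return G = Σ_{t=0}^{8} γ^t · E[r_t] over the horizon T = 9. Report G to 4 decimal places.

G = 7.5541

t=0: π = [0.0833, 0.1667, 0.2500, 0.4167, 0.0833], E[r] = 2.3333, γ^t·E[r] = 2.333333, running G = 2.333333
t=1: π = [0.1944, 0.2014, 0.1389, 0.2847, 0.1806], E[r] = 2.3958, γ^t·E[r] = 1.677083, running G = 4.010417
t=2: π = [0.1742, 0.1962, 0.1580, 0.2894, 0.1823], E[r] = 2.3628, γ^t·E[r] = 1.157795, running G = 5.168212
t=3: π = [0.1763, 0.1955, 0.1577, 0.2871, 0.1834], E[r] = 2.3658, γ^t·E[r] = 0.811482, running G = 5.979694
t=4: π = [0.1759, 0.1955, 0.1580, 0.2868, 0.1837], E[r] = 2.3647, γ^t·E[r] = 0.567753, running G = 6.547447
t=5: π = [0.1759, 0.1955, 0.1581, 0.2868, 0.1838], E[r] = 2.3646, γ^t·E[r] = 0.397425, running G = 6.944872
t=6: π = [0.1759, 0.1955, 0.1581, 0.2868, 0.1838], E[r] = 2.3646, γ^t·E[r] = 0.278194, running G = 7.223065
t=7: π = [0.1759, 0.1955, 0.1581, 0.2868, 0.1838], E[r] = 2.3646, γ^t·E[r] = 0.194735, running G = 7.417800
t=8: π = [0.1759, 0.1955, 0.1581, 0.2868, 0.1838], E[r] = 2.3646, γ^t·E[r] = 0.136315, running G = 7.554115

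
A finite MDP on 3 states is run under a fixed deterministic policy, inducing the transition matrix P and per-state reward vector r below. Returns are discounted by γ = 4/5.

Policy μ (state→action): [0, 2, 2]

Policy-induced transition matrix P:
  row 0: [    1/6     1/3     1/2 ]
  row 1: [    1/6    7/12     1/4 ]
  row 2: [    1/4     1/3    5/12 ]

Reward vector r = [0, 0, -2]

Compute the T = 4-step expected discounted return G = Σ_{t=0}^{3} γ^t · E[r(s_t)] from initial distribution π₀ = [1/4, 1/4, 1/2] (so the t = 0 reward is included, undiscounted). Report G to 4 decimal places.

t=0: π = [0.2500, 0.2500, 0.5000], E[r] = -1.0000, γ^t·E[r] = -1.000000, running G = -1.000000
t=1: π = [0.2083, 0.3958, 0.3958], E[r] = -0.7917, γ^t·E[r] = -0.633333, running G = -1.633333
t=2: π = [0.1997, 0.4323, 0.3681], E[r] = -0.7361, γ^t·E[r] = -0.471111, running G = -2.104444
t=3: π = [0.1973, 0.4414, 0.3613], E[r] = -0.7225, γ^t·E[r] = -0.369926, running G = -2.474370

G = -2.4744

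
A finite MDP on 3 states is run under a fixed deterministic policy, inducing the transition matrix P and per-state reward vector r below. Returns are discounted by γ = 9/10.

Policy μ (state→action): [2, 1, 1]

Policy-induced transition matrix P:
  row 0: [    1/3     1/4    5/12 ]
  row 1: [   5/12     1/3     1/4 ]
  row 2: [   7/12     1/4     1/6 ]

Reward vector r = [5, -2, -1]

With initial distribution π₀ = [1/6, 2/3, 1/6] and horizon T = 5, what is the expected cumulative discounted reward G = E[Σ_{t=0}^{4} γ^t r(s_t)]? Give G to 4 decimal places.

G = 3.3306

t=0: π = [0.1667, 0.6667, 0.1667], E[r] = -0.6667, γ^t·E[r] = -0.666667, running G = -0.666667
t=1: π = [0.4306, 0.3056, 0.2639], E[r] = 1.2778, γ^t·E[r] = 1.150000, running G = 0.483333
t=2: π = [0.4248, 0.2755, 0.2998], E[r] = 1.2731, γ^t·E[r] = 1.031250, running G = 1.514583
t=3: π = [0.4312, 0.2730, 0.2958], E[r] = 1.3144, γ^t·E[r] = 0.958219, running G = 2.472802
t=4: π = [0.4300, 0.2727, 0.2972], E[r] = 1.3075, γ^t·E[r] = 0.857820, running G = 3.330622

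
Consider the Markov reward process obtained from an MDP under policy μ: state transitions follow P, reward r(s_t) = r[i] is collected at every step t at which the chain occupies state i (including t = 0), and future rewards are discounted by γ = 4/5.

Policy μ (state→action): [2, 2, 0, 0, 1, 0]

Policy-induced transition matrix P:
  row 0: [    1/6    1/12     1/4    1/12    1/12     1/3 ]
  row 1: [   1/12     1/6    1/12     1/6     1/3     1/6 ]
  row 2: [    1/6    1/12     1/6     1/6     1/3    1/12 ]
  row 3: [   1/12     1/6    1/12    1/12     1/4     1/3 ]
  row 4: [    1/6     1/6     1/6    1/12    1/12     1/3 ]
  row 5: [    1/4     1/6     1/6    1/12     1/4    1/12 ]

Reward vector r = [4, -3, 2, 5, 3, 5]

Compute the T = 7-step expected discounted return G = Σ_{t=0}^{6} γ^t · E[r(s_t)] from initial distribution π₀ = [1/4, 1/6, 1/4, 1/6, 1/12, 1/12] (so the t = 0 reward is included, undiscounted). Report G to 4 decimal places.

G = 10.8844

t=0: π = [0.2500, 0.1667, 0.2500, 0.1667, 0.0833, 0.0833], E[r] = 2.5000, γ^t·E[r] = 2.500000, running G = 2.500000
t=1: π = [0.1458, 0.1250, 0.1597, 0.1181, 0.2292, 0.2222], E[r] = 2.9167, γ^t·E[r] = 2.333333, running G = 4.833333
t=2: π = [0.1649, 0.1412, 0.1586, 0.1071, 0.2112, 0.2170], E[r] = 2.8073, γ^t·E[r] = 1.796667, running G = 6.630000
t=3: π = [0.1641, 0.1397, 0.1597, 0.1083, 0.2123, 0.2159], E[r] = 2.8145, γ^t·E[r] = 1.441037, running G = 8.071037
t=4: π = [0.1640, 0.1397, 0.1597, 0.1083, 0.2122, 0.2161], E[r] = 2.8151, γ^t·E[r] = 1.153052, running G = 9.224089
t=5: π = [0.1640, 0.1397, 0.1597, 0.1083, 0.2122, 0.2161], E[r] = 2.8149, γ^t·E[r] = 0.922398, running G = 10.146487
t=6: π = [0.1640, 0.1397, 0.1597, 0.1083, 0.2122, 0.2161], E[r] = 2.8150, γ^t·E[r] = 0.737925, running G = 10.884411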